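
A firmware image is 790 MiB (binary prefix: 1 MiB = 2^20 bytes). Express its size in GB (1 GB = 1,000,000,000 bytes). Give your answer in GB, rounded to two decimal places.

0.83 GB

790 MiB = 790 × 2^20 bytes = 828,375,040 bytes
1 GB = 1,000,000,000 bytes
828,375,040 / 1,000,000,000 = 0.83 GB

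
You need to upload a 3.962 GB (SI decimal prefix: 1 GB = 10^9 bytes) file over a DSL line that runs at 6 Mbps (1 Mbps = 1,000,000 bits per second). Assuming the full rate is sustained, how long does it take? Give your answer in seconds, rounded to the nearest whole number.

5,283 seconds

3.962 GB = 3,962,000,000 bytes = 31,696,000,000 bits
6 Mbps = 6,000,000 bits/s
time = 31,696,000,000 / 6,000,000 = 5,283 s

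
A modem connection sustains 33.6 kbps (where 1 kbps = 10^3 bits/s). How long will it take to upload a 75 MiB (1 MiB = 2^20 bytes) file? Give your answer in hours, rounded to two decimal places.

75 MiB = 78,643,200 bytes = 629,145,600 bits
33.6 kbps = 33,600 bits/s
time = 629,145,600 / 33,600 = 18,724.5714 s
18,724.5714 s / 3600 = 5.20 hours

5.20 hours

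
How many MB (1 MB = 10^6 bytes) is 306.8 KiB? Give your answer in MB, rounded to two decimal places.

0.31 MB

306.8 KiB × 1,024 bytes/KiB = 314,163.2 bytes
1 MB = 10^6 bytes = 1,000,000 bytes
314,163.2 / 1,000,000 = 0.31 MB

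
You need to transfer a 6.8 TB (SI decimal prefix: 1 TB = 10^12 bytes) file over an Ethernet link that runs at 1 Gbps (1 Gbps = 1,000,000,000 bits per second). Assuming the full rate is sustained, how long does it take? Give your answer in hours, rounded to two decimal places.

15.11 hours

6.8 TB = 6,800,000,000,000 bytes = 54,400,000,000,000 bits
1 Gbps = 1,000,000,000 bits/s
time = 54,400,000,000,000 / 1,000,000,000 = 54,400.0000 s
54,400.0000 s / 3600 = 15.11 hours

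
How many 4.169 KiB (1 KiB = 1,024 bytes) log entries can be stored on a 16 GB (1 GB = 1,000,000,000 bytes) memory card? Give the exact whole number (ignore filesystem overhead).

Capacity: 16 GB = 16,000,000,000 bytes
Per item: 4.169 KiB = 4,269.056 bytes
⌊16,000,000,000 / 4,269.056⌋ = 3,747,901

3,747,901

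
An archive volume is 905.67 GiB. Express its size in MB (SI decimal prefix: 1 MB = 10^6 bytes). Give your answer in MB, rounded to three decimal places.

972,455.758 MB

905.67 GiB × 1,073,741,824 bytes/GiB = 972,455,757,742.08 bytes
1 MB = 10^6 bytes = 1,000,000 bytes
972,455,757,742.08 / 1,000,000 = 972,455.758 MB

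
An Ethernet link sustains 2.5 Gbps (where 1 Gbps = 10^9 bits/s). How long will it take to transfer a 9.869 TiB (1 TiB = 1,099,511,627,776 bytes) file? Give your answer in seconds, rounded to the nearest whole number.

9.869 TiB = 10,851,080,254,521.344 bytes = 86,808,642,036,170.752 bits
2.5 Gbps = 2,500,000,000 bits/s
time = 86,808,642,036,170.752 / 2,500,000,000 = 34,723 s

34,723 seconds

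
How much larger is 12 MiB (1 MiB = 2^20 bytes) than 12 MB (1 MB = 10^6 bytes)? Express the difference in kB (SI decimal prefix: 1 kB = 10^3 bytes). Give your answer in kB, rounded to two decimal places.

582.91 kB

12 MiB = 12 × 1,048,576 = 12,582,912 bytes
12 MB = 12 × 1,000,000 = 12,000,000 bytes
difference = 582,912 bytes
582,912 / 1,000 = 582.91 kB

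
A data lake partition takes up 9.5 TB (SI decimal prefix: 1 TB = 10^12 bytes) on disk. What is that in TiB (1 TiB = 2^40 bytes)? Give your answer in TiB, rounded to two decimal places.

9.5 TB × 1,000,000,000,000 bytes/TB = 9,500,000,000,000 bytes
1 TiB = 2^40 bytes = 1,099,511,627,776 bytes
9,500,000,000,000 / 1,099,511,627,776 = 8.64 TiB

8.64 TiB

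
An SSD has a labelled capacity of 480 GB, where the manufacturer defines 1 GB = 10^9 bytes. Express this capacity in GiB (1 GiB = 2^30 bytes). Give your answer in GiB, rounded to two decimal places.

447.03 GiB

480 GB × 1,000,000,000 bytes/GB = 480,000,000,000 bytes
1 GiB = 1,073,741,824 bytes
480,000,000,000 / 1,073,741,824 = 447.03 GiB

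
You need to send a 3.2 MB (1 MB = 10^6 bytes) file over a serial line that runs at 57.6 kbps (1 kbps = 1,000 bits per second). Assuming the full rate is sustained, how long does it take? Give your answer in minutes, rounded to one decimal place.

3.2 MB = 3,200,000 bytes = 25,600,000 bits
57.6 kbps = 57,600 bits/s
time = 25,600,000 / 57,600 = 444.44 s
444.44 s / 60 = 7.4 minutes

7.4 minutes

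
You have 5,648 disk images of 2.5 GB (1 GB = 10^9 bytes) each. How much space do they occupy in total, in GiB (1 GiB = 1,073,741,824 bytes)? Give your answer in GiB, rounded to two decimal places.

Total = 5,648 × 2.5 GB = 14,120 GB
= 14,120 × 1,000,000,000 bytes = 14,120,000,000,000 bytes
1 GiB = 1,073,741,824 bytes
14,120,000,000,000 / 1,073,741,824 = 13,150.27 GiB

13,150.27 GiB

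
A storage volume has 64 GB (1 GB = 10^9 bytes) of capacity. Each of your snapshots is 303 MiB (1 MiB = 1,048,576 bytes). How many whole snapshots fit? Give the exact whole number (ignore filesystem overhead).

201

Capacity: 64 GB = 64,000,000,000 bytes
Per item: 303 MiB = 317,718,528 bytes
⌊64,000,000,000 / 317,718,528⌋ = 201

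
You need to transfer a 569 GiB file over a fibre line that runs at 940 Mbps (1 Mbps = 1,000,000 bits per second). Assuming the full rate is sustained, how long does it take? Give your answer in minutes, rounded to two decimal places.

86.66 minutes

569 GiB = 610,959,097,856 bytes = 4,887,672,782,848 bits
940 Mbps = 940,000,000 bits/s
time = 4,887,672,782,848 / 940,000,000 = 5,199.652 s
5,199.652 s / 60 = 86.66 minutes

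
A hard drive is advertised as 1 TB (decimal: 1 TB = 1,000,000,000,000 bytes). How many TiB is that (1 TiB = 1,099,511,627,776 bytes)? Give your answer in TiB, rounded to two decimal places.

1 TB = 1 × 10^12 bytes = 1,000,000,000,000 bytes
1 TiB = 1,099,511,627,776 bytes
1,000,000,000,000 / 1,099,511,627,776 = 0.91 TiB

0.91 TiB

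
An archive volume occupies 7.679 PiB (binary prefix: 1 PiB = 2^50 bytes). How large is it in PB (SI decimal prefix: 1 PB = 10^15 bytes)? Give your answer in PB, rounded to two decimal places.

7.679 PiB = 7.679 × 2^50 bytes = 8,645,785,384,644,509.696 bytes
1 PB = 1,000,000,000,000,000 bytes
8,645,785,384,644,509.696 / 1,000,000,000,000,000 = 8.65 PB

8.65 PB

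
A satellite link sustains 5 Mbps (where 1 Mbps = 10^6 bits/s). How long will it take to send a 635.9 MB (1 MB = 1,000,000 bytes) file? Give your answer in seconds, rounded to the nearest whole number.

635.9 MB = 635,900,000 bytes = 5,087,200,000 bits
5 Mbps = 5,000,000 bits/s
time = 5,087,200,000 / 5,000,000 = 1,017 s

1,017 seconds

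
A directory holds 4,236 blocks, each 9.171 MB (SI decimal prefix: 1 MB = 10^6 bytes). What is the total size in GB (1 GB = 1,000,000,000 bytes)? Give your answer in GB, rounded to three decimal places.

Total = 4,236 × 9.171 MB = 38848.356 MB
= 38848.356 × 1,000,000 bytes = 38,848,356,000 bytes
1 GB = 1,000,000,000 bytes
38,848,356,000 / 1,000,000,000 = 38.848 GB

38.848 GB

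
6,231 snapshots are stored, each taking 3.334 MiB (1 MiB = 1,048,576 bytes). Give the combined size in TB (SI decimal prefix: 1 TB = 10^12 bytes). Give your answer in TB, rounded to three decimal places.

0.022 TB

Total = 6,231 × 3.334 MiB = 20774.154 MiB
= 20774.154 × 1,048,576 bytes = 21,783,279,304.704 bytes
1 TB = 1,000,000,000,000 bytes
21,783,279,304.704 / 1,000,000,000,000 = 0.022 TB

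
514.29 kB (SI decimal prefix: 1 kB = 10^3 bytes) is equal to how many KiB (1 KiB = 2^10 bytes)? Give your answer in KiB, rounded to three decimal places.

514.29 kB = 514.29 × 10^3 bytes = 514,290 bytes
1 KiB = 1,024 bytes
514,290 / 1,024 = 502.236 KiB

502.236 KiB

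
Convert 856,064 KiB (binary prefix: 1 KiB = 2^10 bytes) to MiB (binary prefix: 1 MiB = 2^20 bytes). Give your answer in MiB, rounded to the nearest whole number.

836 MiB

856,064 KiB × 1,024 bytes/KiB = 876,609,536 bytes
1 MiB = 2^20 bytes = 1,048,576 bytes
876,609,536 / 1,048,576 = 836 MiB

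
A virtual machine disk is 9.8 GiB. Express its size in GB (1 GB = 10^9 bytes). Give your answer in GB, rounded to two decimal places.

9.8 GiB × 1,073,741,824 bytes/GiB = 10,522,669,875.2 bytes
1 GB = 1,000,000,000 bytes
10,522,669,875.2 / 1,000,000,000 = 10.52 GB

10.52 GB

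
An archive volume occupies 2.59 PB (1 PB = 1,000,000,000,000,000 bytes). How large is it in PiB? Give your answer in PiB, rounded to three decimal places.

2.300 PiB

2.59 PB × 1,000,000,000,000,000 bytes/PB = 2,590,000,000,000,000 bytes
1 PiB = 2^50 bytes = 1,125,899,906,842,624 bytes
2,590,000,000,000,000 / 1,125,899,906,842,624 = 2.300 PiB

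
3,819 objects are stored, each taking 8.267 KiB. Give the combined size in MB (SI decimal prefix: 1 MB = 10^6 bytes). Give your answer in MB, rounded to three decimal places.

32.329 MB

Total = 3,819 × 8.267 KiB = 31571.673 KiB
= 31571.673 × 1,024 bytes = 32,329,393.152 bytes
1 MB = 1,000,000 bytes
32,329,393.152 / 1,000,000 = 32.329 MB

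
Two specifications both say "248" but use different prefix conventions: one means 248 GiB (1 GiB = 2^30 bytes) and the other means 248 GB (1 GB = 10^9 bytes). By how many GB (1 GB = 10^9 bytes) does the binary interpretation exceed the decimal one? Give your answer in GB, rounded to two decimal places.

18.29 GB

248 GiB = 248 × 1,073,741,824 = 266,287,972,352 bytes
248 GB = 248 × 1,000,000,000 = 248,000,000,000 bytes
difference = 18,287,972,352 bytes
18,287,972,352 / 1,000,000,000 = 18.29 GB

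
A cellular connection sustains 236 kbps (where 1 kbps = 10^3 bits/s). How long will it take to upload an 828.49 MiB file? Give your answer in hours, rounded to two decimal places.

828.49 MiB = 868,734,730.24 bytes = 6,949,877,841.92 bits
236 kbps = 236,000 bits/s
time = 6,949,877,841.92 / 236,000 = 29,448.6349 s
29,448.6349 s / 3600 = 8.18 hours

8.18 hours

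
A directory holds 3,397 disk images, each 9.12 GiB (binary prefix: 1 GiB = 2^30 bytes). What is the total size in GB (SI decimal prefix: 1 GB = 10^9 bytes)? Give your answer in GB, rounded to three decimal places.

Total = 3,397 × 9.12 GiB = 30980.64 GiB
= 30980.64 × 1,073,741,824 bytes = 33,265,208,902,287.36 bytes
1 GB = 1,000,000,000 bytes
33,265,208,902,287.36 / 1,000,000,000 = 33,265.209 GB

33,265.209 GB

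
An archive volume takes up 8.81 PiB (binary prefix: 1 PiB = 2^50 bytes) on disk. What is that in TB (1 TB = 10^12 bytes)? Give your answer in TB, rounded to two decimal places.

8.81 PiB × 1,125,899,906,842,624 bytes/PiB = 9,919,178,179,283,517.44 bytes
1 TB = 1,000,000,000,000 bytes
9,919,178,179,283,517.44 / 1,000,000,000,000 = 9,919.18 TB

9,919.18 TB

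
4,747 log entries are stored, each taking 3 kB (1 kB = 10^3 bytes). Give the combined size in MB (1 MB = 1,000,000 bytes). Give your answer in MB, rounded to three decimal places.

Total = 4,747 × 3 kB = 14,241 kB
= 14,241 × 1,000 bytes = 14,241,000 bytes
1 MB = 1,000,000 bytes
14,241,000 / 1,000,000 = 14.241 MB

14.241 MB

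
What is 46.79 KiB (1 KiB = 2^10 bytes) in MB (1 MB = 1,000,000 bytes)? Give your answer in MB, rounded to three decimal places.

0.048 MB

46.79 KiB = 46.79 × 2^10 bytes = 47,912.96 bytes
1 MB = 10^6 bytes = 1,000,000 bytes
47,912.96 / 1,000,000 = 0.048 MB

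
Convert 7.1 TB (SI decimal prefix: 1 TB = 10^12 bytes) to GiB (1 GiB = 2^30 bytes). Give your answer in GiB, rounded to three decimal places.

6,612.390 GiB

7.1 TB = 7.1 × 10^12 bytes = 7,100,000,000,000 bytes
1 GiB = 2^30 bytes = 1,073,741,824 bytes
7,100,000,000,000 / 1,073,741,824 = 6,612.390 GiB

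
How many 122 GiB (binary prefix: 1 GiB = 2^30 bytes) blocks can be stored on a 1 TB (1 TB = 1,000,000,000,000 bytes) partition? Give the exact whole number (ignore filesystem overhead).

Capacity: 1 TB = 1,000,000,000,000 bytes
Per item: 122 GiB = 130,996,502,528 bytes
⌊1,000,000,000,000 / 130,996,502,528⌋ = 7

7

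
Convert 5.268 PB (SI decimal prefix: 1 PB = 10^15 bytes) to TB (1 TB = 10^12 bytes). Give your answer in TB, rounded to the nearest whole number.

5,268 TB

5.268 PB × 1,000,000,000,000,000 bytes/PB = 5,268,000,000,000,000 bytes
1 TB = 1,000,000,000,000 bytes
5,268,000,000,000,000 / 1,000,000,000,000 = 5,268 TB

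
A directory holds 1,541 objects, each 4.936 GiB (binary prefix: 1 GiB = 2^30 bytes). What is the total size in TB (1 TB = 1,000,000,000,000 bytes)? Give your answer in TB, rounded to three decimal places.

8.167 TB

Total = 1,541 × 4.936 GiB = 7606.376 GiB
= 7606.376 × 1,073,741,824 bytes = 8,167,284,040,269.824 bytes
1 TB = 1,000,000,000,000 bytes
8,167,284,040,269.824 / 1,000,000,000,000 = 8.167 TB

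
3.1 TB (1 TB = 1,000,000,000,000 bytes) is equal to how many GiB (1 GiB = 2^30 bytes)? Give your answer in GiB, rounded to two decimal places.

3.1 TB = 3.1 × 10^12 bytes = 3,100,000,000,000 bytes
1 GiB = 1,073,741,824 bytes
3,100,000,000,000 / 1,073,741,824 = 2,887.10 GiB

2,887.10 GiB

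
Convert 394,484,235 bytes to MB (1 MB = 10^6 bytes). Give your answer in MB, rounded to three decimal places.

394,484,235 bytes given.
1 MB = 10^6 bytes = 1,000,000 bytes
394,484,235 / 1,000,000 = 394.484 MB

394.484 MB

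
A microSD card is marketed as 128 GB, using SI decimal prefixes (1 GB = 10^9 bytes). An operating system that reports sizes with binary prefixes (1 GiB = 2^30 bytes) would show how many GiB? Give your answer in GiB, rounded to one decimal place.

128 GB = 128 × 10^9 bytes = 128,000,000,000 bytes
1 GiB = 1,073,741,824 bytes
128,000,000,000 / 1,073,741,824 = 119.2 GiB

119.2 GiB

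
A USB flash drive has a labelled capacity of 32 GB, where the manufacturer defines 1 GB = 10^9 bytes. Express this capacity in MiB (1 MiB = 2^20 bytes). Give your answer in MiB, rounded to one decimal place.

32 GB = 32 × 10^9 bytes = 32,000,000,000 bytes
1 MiB = 1,048,576 bytes
32,000,000,000 / 1,048,576 = 30,517.6 MiB

30,517.6 MiB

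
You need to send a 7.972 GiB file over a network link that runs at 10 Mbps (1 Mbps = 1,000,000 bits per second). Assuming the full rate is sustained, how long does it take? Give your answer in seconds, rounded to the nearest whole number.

7.972 GiB = 8,559,869,820.928 bytes = 68,478,958,567.424 bits
10 Mbps = 10,000,000 bits/s
time = 68,478,958,567.424 / 10,000,000 = 6,848 s

6,848 seconds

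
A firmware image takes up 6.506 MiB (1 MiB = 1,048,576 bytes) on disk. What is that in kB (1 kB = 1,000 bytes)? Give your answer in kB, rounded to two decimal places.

6,822.04 kB

6.506 MiB = 6.506 × 2^20 bytes = 6,822,035.456 bytes
1 kB = 1,000 bytes
6,822,035.456 / 1,000 = 6,822.04 kB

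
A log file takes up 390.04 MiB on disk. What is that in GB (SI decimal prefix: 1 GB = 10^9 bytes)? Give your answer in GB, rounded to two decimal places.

0.41 GB

390.04 MiB = 390.04 × 2^20 bytes = 408,986,583.04 bytes
1 GB = 1,000,000,000 bytes
408,986,583.04 / 1,000,000,000 = 0.41 GB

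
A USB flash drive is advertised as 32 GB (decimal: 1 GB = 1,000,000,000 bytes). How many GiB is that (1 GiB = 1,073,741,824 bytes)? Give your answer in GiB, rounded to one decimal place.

29.8 GiB

32 GB × 1,000,000,000 bytes/GB = 32,000,000,000 bytes
1 GiB = 1,073,741,824 bytes
32,000,000,000 / 1,073,741,824 = 29.8 GiB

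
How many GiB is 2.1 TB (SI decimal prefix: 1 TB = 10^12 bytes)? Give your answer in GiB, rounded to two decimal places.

1,955.78 GiB

2.1 TB × 1,000,000,000,000 bytes/TB = 2,100,000,000,000 bytes
1 GiB = 1,073,741,824 bytes
2,100,000,000,000 / 1,073,741,824 = 1,955.78 GiB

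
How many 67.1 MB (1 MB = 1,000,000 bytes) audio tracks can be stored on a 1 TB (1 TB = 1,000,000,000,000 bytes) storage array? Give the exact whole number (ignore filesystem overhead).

14,903

Capacity: 1 TB = 1,000,000,000,000 bytes
Per item: 67.1 MB = 67,100,000 bytes
⌊1,000,000,000,000 / 67,100,000⌋ = 14,903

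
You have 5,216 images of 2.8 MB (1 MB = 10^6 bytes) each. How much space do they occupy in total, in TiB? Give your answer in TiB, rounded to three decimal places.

Total = 5,216 × 2.8 MB = 14604.8 MB
= 14604.8 × 1,000,000 bytes = 14,604,800,000 bytes
1 TiB = 1,099,511,627,776 bytes
14,604,800,000 / 1,099,511,627,776 = 0.013 TiB

0.013 TiB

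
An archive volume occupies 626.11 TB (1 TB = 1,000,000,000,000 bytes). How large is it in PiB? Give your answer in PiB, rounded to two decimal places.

626.11 TB × 1,000,000,000,000 bytes/TB = 626,110,000,000,000 bytes
1 PiB = 2^50 bytes = 1,125,899,906,842,624 bytes
626,110,000,000,000 / 1,125,899,906,842,624 = 0.56 PiB

0.56 PiB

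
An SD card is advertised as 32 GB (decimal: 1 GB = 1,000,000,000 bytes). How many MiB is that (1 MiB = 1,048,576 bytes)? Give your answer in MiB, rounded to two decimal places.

32 GB × 1,000,000,000 bytes/GB = 32,000,000,000 bytes
1 MiB = 2^20 bytes = 1,048,576 bytes
32,000,000,000 / 1,048,576 = 30,517.58 MiB

30,517.58 MiB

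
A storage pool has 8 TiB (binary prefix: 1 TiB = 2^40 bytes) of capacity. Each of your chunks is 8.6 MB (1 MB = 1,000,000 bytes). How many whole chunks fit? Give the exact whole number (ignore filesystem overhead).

Capacity: 8 TiB = 8,796,093,022,208 bytes
Per item: 8.6 MB = 8,600,000 bytes
⌊8,796,093,022,208 / 8,600,000⌋ = 1,022,801

1,022,801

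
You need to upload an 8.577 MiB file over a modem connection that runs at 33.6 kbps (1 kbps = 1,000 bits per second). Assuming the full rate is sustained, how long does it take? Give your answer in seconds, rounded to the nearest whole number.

8.577 MiB = 8,993,636.352 bytes = 71,949,090.816 bits
33.6 kbps = 33,600 bits/s
time = 71,949,090.816 / 33,600 = 2,141 s

2,141 seconds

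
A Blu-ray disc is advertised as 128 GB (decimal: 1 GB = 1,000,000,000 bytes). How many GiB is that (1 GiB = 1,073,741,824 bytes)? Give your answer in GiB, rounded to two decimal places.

128 GB × 1,000,000,000 bytes/GB = 128,000,000,000 bytes
1 GiB = 1,073,741,824 bytes
128,000,000,000 / 1,073,741,824 = 119.21 GiB

119.21 GiB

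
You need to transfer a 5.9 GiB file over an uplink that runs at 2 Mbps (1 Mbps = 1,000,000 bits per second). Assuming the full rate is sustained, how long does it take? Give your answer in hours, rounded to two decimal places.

5.9 GiB = 6,335,076,761.6 bytes = 50,680,614,092.8 bits
2 Mbps = 2,000,000 bits/s
time = 50,680,614,092.8 / 2,000,000 = 25,340.3070 s
25,340.3070 s / 3600 = 7.04 hours

7.04 hours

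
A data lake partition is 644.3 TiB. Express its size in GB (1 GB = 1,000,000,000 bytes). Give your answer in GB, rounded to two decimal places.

708,415.34 GB

644.3 TiB = 644.3 × 2^40 bytes = 708,415,341,776,076.8 bytes
1 GB = 1,000,000,000 bytes
708,415,341,776,076.8 / 1,000,000,000 = 708,415.34 GB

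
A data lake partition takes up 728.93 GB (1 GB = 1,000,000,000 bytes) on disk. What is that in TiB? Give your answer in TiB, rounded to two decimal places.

728.93 GB × 1,000,000,000 bytes/GB = 728,930,000,000 bytes
1 TiB = 2^40 bytes = 1,099,511,627,776 bytes
728,930,000,000 / 1,099,511,627,776 = 0.66 TiB

0.66 TiB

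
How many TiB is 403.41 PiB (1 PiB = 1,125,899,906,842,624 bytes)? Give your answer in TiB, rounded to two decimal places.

413,091.84 TiB

403.41 PiB = 403.41 × 2^50 bytes = 454,199,281,419,382,947.84 bytes
1 TiB = 1,099,511,627,776 bytes
454,199,281,419,382,947.84 / 1,099,511,627,776 = 413,091.84 TiB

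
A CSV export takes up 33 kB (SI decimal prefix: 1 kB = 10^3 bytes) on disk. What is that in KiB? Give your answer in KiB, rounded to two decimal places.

32.23 KiB

33 kB = 33 × 10^3 bytes = 33,000 bytes
1 KiB = 2^10 bytes = 1,024 bytes
33,000 / 1,024 = 32.23 KiB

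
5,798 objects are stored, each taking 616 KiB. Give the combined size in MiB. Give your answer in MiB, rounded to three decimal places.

3,487.859 MiB

Total = 5,798 × 616 KiB = 3,571,568 KiB
= 3,571,568 × 1,024 bytes = 3,657,285,632 bytes
1 MiB = 1,048,576 bytes
3,657,285,632 / 1,048,576 = 3,487.859 MiB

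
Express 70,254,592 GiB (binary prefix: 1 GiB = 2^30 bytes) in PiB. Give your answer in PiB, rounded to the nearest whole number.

70,254,592 GiB = 70,254,592 × 2^30 bytes = 75,435,293,758,455,808 bytes
1 PiB = 2^50 bytes = 1,125,899,906,842,624 bytes
75,435,293,758,455,808 / 1,125,899,906,842,624 = 67 PiB

67 PiB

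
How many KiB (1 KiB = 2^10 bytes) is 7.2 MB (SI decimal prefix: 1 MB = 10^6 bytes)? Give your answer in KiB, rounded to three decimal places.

7,031.250 KiB

7.2 MB = 7.2 × 10^6 bytes = 7,200,000 bytes
1 KiB = 1,024 bytes
7,200,000 / 1,024 = 7,031.250 KiB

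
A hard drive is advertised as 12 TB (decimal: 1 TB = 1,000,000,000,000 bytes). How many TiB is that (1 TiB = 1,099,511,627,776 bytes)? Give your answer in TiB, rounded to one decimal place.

12 TB = 12 × 10^12 bytes = 12,000,000,000,000 bytes
1 TiB = 2^40 bytes = 1,099,511,627,776 bytes
12,000,000,000,000 / 1,099,511,627,776 = 10.9 TiB

10.9 TiB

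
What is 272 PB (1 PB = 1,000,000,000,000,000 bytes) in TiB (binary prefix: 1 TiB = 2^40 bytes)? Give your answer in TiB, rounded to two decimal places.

272 PB × 1,000,000,000,000,000 bytes/PB = 272,000,000,000,000,000 bytes
1 TiB = 2^40 bytes = 1,099,511,627,776 bytes
272,000,000,000,000,000 / 1,099,511,627,776 = 247,382.56 TiB

247,382.56 TiB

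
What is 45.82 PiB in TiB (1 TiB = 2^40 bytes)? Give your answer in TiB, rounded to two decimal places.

46,919.68 TiB

45.82 PiB = 45.82 × 2^50 bytes = 51,588,733,731,529,031.68 bytes
1 TiB = 1,099,511,627,776 bytes
51,588,733,731,529,031.68 / 1,099,511,627,776 = 46,919.68 TiB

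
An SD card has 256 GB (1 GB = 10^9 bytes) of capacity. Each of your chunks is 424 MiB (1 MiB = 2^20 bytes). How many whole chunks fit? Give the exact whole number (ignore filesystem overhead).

575

Capacity: 256 GB = 256,000,000,000 bytes
Per item: 424 MiB = 444,596,224 bytes
⌊256,000,000,000 / 444,596,224⌋ = 575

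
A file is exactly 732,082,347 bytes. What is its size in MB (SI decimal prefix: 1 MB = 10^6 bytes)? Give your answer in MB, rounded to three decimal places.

732.082 MB

732,082,347 bytes given.
1 MB = 1,000,000 bytes
732,082,347 / 1,000,000 = 732.082 MB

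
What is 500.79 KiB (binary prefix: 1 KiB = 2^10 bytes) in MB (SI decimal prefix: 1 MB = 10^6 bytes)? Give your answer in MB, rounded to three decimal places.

500.79 KiB = 500.79 × 2^10 bytes = 512,808.96 bytes
1 MB = 10^6 bytes = 1,000,000 bytes
512,808.96 / 1,000,000 = 0.513 MB

0.513 MB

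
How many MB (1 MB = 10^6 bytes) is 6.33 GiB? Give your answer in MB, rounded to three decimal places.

6,796.786 MB

6.33 GiB = 6.33 × 2^30 bytes = 6,796,785,745.92 bytes
1 MB = 1,000,000 bytes
6,796,785,745.92 / 1,000,000 = 6,796.786 MB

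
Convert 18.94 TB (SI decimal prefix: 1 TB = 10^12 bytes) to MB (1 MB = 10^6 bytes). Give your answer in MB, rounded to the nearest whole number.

18.94 TB = 18.94 × 10^12 bytes = 18,940,000,000,000 bytes
1 MB = 10^6 bytes = 1,000,000 bytes
18,940,000,000,000 / 1,000,000 = 18,940,000 MB

18,940,000 MB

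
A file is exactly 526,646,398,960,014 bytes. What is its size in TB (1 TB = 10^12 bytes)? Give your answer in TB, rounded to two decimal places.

526.65 TB

526,646,398,960,014 bytes given.
1 TB = 10^12 bytes = 1,000,000,000,000 bytes
526,646,398,960,014 / 1,000,000,000,000 = 526.65 TB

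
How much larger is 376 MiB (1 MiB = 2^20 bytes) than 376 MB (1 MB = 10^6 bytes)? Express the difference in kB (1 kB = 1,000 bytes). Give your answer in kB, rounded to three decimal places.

18,264.576 kB

376 MiB = 376 × 1,048,576 = 394,264,576 bytes
376 MB = 376 × 1,000,000 = 376,000,000 bytes
difference = 18,264,576 bytes
18,264,576 / 1,000 = 18,264.576 kB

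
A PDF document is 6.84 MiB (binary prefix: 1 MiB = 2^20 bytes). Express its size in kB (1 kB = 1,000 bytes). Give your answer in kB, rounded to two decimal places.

6.84 MiB = 6.84 × 2^20 bytes = 7,172,259.84 bytes
1 kB = 1,000 bytes
7,172,259.84 / 1,000 = 7,172.26 kB

7,172.26 kB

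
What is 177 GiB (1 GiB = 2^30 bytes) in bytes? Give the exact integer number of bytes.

190,052,302,848 bytes

177 × 1,073,741,824 = 190,052,302,848 bytes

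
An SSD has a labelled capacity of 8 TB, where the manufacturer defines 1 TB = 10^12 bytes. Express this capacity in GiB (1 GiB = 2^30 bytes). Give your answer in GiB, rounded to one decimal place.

8 TB × 1,000,000,000,000 bytes/TB = 8,000,000,000,000 bytes
1 GiB = 1,073,741,824 bytes
8,000,000,000,000 / 1,073,741,824 = 7,450.6 GiB

7,450.6 GiB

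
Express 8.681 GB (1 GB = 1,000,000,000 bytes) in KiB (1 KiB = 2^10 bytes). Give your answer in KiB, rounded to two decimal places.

8,477,539.06 KiB

8.681 GB × 1,000,000,000 bytes/GB = 8,681,000,000 bytes
1 KiB = 1,024 bytes
8,681,000,000 / 1,024 = 8,477,539.06 KiB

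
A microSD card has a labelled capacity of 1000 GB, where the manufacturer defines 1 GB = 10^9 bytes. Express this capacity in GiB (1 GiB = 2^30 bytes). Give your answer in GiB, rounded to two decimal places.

931.32 GiB

1000 GB × 1,000,000,000 bytes/GB = 1,000,000,000,000 bytes
1 GiB = 2^30 bytes = 1,073,741,824 bytes
1,000,000,000,000 / 1,073,741,824 = 931.32 GiB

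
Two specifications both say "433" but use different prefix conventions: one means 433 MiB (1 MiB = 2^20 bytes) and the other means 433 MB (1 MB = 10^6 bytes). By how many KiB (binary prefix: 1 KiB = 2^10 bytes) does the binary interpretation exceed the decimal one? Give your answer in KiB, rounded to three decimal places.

20,540.438 KiB

433 MiB = 433 × 1,048,576 = 454,033,408 bytes
433 MB = 433 × 1,000,000 = 433,000,000 bytes
difference = 21,033,408 bytes
21,033,408 / 1,024 = 20,540.438 KiB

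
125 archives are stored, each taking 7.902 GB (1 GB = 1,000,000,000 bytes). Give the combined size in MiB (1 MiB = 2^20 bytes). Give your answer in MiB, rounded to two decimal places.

941,991.81 MiB

Total = 125 × 7.902 GB = 987.75 GB
= 987.75 × 1,000,000,000 bytes = 987,750,000,000 bytes
1 MiB = 1,048,576 bytes
987,750,000,000 / 1,048,576 = 941,991.81 MiB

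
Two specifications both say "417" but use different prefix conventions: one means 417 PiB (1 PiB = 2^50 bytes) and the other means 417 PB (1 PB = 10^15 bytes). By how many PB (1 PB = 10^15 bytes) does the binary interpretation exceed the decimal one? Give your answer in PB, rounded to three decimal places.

52.500 PB

417 PiB = 417 × 1,125,899,906,842,624 = 469,500,261,153,374,208 bytes
417 PB = 417 × 1,000,000,000,000,000 = 417,000,000,000,000,000 bytes
difference = 52,500,261,153,374,208 bytes
52,500,261,153,374,208 / 1,000,000,000,000,000 = 52.500 PB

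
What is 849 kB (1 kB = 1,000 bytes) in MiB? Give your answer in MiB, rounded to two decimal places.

0.81 MiB

849 kB = 849 × 10^3 bytes = 849,000 bytes
1 MiB = 2^20 bytes = 1,048,576 bytes
849,000 / 1,048,576 = 0.81 MiB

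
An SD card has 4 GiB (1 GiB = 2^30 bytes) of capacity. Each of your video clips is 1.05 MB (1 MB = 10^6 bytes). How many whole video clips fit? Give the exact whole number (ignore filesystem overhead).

4,090

Capacity: 4 GiB = 4,294,967,296 bytes
Per item: 1.05 MB = 1,050,000 bytes
⌊4,294,967,296 / 1,050,000⌋ = 4,090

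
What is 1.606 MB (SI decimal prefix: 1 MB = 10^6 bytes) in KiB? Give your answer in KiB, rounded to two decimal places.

1,568.36 KiB

1.606 MB = 1.606 × 10^6 bytes = 1,606,000 bytes
1 KiB = 2^10 bytes = 1,024 bytes
1,606,000 / 1,024 = 1,568.36 KiB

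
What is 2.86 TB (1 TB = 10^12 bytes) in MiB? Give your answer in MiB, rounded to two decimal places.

2.86 TB = 2.86 × 10^12 bytes = 2,860,000,000,000 bytes
1 MiB = 2^20 bytes = 1,048,576 bytes
2,860,000,000,000 / 1,048,576 = 2,727,508.54 MiB

2,727,508.54 MiB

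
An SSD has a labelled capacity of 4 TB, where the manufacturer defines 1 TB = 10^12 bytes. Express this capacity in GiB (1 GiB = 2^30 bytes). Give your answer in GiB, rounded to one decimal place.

4 TB = 4 × 10^12 bytes = 4,000,000,000,000 bytes
1 GiB = 1,073,741,824 bytes
4,000,000,000,000 / 1,073,741,824 = 3,725.3 GiB

3,725.3 GiB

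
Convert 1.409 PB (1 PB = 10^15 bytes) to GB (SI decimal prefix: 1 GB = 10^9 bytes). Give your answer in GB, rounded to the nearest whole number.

1,409,000 GB

1.409 PB × 1,000,000,000,000,000 bytes/PB = 1,409,000,000,000,000 bytes
1 GB = 1,000,000,000 bytes
1,409,000,000,000,000 / 1,000,000,000 = 1,409,000 GB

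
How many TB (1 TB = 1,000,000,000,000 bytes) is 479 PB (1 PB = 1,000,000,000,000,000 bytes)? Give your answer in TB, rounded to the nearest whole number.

479 PB × 1,000,000,000,000,000 bytes/PB = 479,000,000,000,000,000 bytes
1 TB = 10^12 bytes = 1,000,000,000,000 bytes
479,000,000,000,000,000 / 1,000,000,000,000 = 479,000 TB

479,000 TB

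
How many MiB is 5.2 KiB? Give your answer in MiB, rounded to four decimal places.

5.2 KiB = 5.2 × 2^10 bytes = 5,324.8 bytes
1 MiB = 2^20 bytes = 1,048,576 bytes
5,324.8 / 1,048,576 = 0.0051 MiB

0.0051 MiB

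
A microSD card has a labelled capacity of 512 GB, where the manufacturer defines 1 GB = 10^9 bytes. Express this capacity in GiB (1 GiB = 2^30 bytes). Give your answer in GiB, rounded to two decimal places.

476.84 GiB

512 GB = 512 × 10^9 bytes = 512,000,000,000 bytes
1 GiB = 1,073,741,824 bytes
512,000,000,000 / 1,073,741,824 = 476.84 GiB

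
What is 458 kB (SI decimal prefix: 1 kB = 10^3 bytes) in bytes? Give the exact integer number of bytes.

458 × 1,000 = 458,000 bytes

458,000 bytes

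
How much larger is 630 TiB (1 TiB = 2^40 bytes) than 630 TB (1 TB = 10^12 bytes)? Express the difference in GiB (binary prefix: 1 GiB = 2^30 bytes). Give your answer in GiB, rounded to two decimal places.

58,386.78 GiB

630 TiB = 630 × 1,099,511,627,776 = 692,692,325,498,880 bytes
630 TB = 630 × 1,000,000,000,000 = 630,000,000,000,000 bytes
difference = 62,692,325,498,880 bytes
62,692,325,498,880 / 1,073,741,824 = 58,386.78 GiB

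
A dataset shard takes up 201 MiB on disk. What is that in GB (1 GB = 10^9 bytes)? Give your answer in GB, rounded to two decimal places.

201 MiB = 201 × 2^20 bytes = 210,763,776 bytes
1 GB = 1,000,000,000 bytes
210,763,776 / 1,000,000,000 = 0.21 GB

0.21 GB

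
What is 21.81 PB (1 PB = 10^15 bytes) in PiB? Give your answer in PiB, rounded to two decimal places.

21.81 PB = 21.81 × 10^15 bytes = 21,810,000,000,000,000 bytes
1 PiB = 2^50 bytes = 1,125,899,906,842,624 bytes
21,810,000,000,000,000 / 1,125,899,906,842,624 = 19.37 PiB

19.37 PiB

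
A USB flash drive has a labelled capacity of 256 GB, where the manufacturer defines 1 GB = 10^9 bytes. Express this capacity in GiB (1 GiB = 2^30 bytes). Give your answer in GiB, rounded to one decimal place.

256 GB × 1,000,000,000 bytes/GB = 256,000,000,000 bytes
1 GiB = 2^30 bytes = 1,073,741,824 bytes
256,000,000,000 / 1,073,741,824 = 238.4 GiB

238.4 GiB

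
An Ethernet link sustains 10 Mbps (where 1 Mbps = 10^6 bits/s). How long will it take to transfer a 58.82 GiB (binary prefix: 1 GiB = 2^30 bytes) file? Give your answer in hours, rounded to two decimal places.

58.82 GiB = 63,157,494,087.68 bytes = 505,259,952,701.44 bits
10 Mbps = 10,000,000 bits/s
time = 505,259,952,701.44 / 10,000,000 = 50,525.9953 s
50,525.9953 s / 3600 = 14.03 hours

14.03 hours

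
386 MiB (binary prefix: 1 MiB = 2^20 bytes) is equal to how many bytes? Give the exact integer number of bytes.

404,750,336 bytes

386 × 1,048,576 = 404,750,336 bytes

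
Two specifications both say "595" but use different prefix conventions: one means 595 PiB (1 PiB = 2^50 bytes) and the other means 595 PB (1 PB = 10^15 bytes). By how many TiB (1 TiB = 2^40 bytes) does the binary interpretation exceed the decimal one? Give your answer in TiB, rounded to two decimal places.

595 PiB = 595 × 1,125,899,906,842,624 = 669,910,444,571,361,280 bytes
595 PB = 595 × 1,000,000,000,000,000 = 595,000,000,000,000,000 bytes
difference = 74,910,444,571,361,280 bytes
74,910,444,571,361,280 / 1,099,511,627,776 = 68,130.65 TiB

68,130.65 TiB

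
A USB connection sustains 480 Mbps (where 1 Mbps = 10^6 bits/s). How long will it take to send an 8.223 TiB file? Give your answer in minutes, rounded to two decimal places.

2,511.47 minutes

8.223 TiB = 9,041,284,115,202.048 bytes = 72,330,272,921,616.384 bits
480 Mbps = 480,000,000 bits/s
time = 72,330,272,921,616.384 / 480,000,000 = 150,688.069 s
150,688.069 s / 60 = 2,511.47 minutes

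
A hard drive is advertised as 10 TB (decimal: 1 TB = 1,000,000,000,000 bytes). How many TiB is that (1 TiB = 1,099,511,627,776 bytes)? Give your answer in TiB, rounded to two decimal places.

9.09 TiB

10 TB = 10 × 10^12 bytes = 10,000,000,000,000 bytes
1 TiB = 2^40 bytes = 1,099,511,627,776 bytes
10,000,000,000,000 / 1,099,511,627,776 = 9.09 TiB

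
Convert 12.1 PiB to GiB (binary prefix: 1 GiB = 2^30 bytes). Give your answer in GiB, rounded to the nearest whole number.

12,687,770 GiB

12.1 PiB = 12.1 × 2^50 bytes = 13,623,388,872,795,750.4 bytes
1 GiB = 2^30 bytes = 1,073,741,824 bytes
13,623,388,872,795,750.4 / 1,073,741,824 = 12,687,770 GiB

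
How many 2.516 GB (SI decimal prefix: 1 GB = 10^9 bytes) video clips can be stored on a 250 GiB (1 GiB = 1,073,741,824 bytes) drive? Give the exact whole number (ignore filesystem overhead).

106

Capacity: 250 GiB = 268,435,456,000 bytes
Per item: 2.516 GB = 2,516,000,000 bytes
⌊268,435,456,000 / 2,516,000,000⌋ = 106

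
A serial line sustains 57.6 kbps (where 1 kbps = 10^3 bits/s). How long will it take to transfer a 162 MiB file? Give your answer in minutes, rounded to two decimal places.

162 MiB = 169,869,312 bytes = 1,358,954,496 bits
57.6 kbps = 57,600 bits/s
time = 1,358,954,496 / 57,600 = 23,592.960 s
23,592.960 s / 60 = 393.22 minutes

393.22 minutes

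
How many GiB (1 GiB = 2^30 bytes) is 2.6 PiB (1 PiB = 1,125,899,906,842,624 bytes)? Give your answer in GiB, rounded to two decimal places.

2.6 PiB × 1,125,899,906,842,624 bytes/PiB = 2,927,339,757,790,822.4 bytes
1 GiB = 2^30 bytes = 1,073,741,824 bytes
2,927,339,757,790,822.4 / 1,073,741,824 = 2,726,297.60 GiB

2,726,297.60 GiB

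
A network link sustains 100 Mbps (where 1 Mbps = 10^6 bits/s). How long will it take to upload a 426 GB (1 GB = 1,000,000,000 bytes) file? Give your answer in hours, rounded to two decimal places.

426 GB = 426,000,000,000 bytes = 3,408,000,000,000 bits
100 Mbps = 100,000,000 bits/s
time = 3,408,000,000,000 / 100,000,000 = 34,080.0000 s
34,080.0000 s / 3600 = 9.47 hours

9.47 hours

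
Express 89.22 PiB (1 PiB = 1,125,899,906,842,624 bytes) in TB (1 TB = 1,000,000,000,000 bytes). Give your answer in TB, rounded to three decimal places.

89.22 PiB × 1,125,899,906,842,624 bytes/PiB = 100,452,789,688,498,913.28 bytes
1 TB = 1,000,000,000,000 bytes
100,452,789,688,498,913.28 / 1,000,000,000,000 = 100,452.790 TB

100,452.790 TB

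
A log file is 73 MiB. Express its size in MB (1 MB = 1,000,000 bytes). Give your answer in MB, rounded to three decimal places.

73 MiB = 73 × 2^20 bytes = 76,546,048 bytes
1 MB = 1,000,000 bytes
76,546,048 / 1,000,000 = 76.546 MB

76.546 MB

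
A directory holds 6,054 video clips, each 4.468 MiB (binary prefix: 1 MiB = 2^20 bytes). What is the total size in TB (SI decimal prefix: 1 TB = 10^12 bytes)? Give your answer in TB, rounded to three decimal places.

Total = 6,054 × 4.468 MiB = 27049.272 MiB
= 27049.272 × 1,048,576 bytes = 28,363,217,436.672 bytes
1 TB = 1,000,000,000,000 bytes
28,363,217,436.672 / 1,000,000,000,000 = 0.028 TB

0.028 TB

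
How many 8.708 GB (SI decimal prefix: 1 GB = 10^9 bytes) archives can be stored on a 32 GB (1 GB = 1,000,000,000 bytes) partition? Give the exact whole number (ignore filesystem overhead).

3

Capacity: 32 GB = 32,000,000,000 bytes
Per item: 8.708 GB = 8,708,000,000 bytes
⌊32,000,000,000 / 8,708,000,000⌋ = 3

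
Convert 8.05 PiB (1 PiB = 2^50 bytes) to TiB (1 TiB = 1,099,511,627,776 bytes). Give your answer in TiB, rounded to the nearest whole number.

8,243 TiB

8.05 PiB = 8.05 × 2^50 bytes = 9,063,494,250,083,123.2 bytes
1 TiB = 2^40 bytes = 1,099,511,627,776 bytes
9,063,494,250,083,123.2 / 1,099,511,627,776 = 8,243 TiB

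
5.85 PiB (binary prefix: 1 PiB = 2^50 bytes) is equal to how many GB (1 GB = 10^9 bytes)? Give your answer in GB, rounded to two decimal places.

6,586,514.46 GB

5.85 PiB × 1,125,899,906,842,624 bytes/PiB = 6,586,514,455,029,350.4 bytes
1 GB = 10^9 bytes = 1,000,000,000 bytes
6,586,514,455,029,350.4 / 1,000,000,000 = 6,586,514.46 GB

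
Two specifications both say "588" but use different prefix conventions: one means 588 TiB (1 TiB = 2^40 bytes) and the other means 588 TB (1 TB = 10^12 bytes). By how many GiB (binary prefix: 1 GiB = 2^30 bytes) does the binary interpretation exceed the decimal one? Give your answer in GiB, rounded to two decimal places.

588 TiB = 588 × 1,099,511,627,776 = 646,512,837,132,288 bytes
588 TB = 588 × 1,000,000,000,000 = 588,000,000,000,000 bytes
difference = 58,512,837,132,288 bytes
58,512,837,132,288 / 1,073,741,824 = 54,494.33 GiB

54,494.33 GiB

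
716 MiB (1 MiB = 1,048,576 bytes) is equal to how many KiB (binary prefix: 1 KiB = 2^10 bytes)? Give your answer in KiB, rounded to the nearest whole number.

716 MiB × 1,048,576 bytes/MiB = 750,780,416 bytes
1 KiB = 2^10 bytes = 1,024 bytes
750,780,416 / 1,024 = 733,184 KiB

733,184 KiB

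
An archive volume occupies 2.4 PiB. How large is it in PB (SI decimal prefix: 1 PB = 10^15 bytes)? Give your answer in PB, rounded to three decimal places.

2.4 PiB = 2.4 × 2^50 bytes = 2,702,159,776,422,297.6 bytes
1 PB = 1,000,000,000,000,000 bytes
2,702,159,776,422,297.6 / 1,000,000,000,000,000 = 2.702 PB

2.702 PB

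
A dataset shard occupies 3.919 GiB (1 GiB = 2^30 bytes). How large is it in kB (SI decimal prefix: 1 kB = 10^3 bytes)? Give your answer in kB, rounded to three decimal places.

3.919 GiB = 3.919 × 2^30 bytes = 4,207,994,208.256 bytes
1 kB = 1,000 bytes
4,207,994,208.256 / 1,000 = 4,207,994.208 kB

4,207,994.208 kB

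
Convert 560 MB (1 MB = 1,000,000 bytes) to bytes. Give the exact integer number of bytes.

560,000,000 bytes

560 × 1,000,000 = 560,000,000 bytes  (1 MB = 10^6 bytes)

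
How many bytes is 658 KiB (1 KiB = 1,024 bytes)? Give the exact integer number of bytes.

673,792 bytes

658 × 1,024 = 673,792 bytes  (1 KiB = 2^10 bytes)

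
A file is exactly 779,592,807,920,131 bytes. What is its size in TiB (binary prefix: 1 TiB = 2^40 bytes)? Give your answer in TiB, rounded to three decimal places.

709.036 TiB

779,592,807,920,131 bytes given.
1 TiB = 2^40 bytes = 1,099,511,627,776 bytes
779,592,807,920,131 / 1,099,511,627,776 = 709.036 TiB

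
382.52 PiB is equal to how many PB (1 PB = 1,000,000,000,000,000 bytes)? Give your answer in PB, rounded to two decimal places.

382.52 PiB = 382.52 × 2^50 bytes = 430,679,232,365,440,532.48 bytes
1 PB = 10^15 bytes = 1,000,000,000,000,000 bytes
430,679,232,365,440,532.48 / 1,000,000,000,000,000 = 430.68 PB

430.68 PB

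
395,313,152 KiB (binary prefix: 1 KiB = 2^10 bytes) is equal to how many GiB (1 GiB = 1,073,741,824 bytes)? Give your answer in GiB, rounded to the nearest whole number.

377 GiB

395,313,152 KiB = 395,313,152 × 2^10 bytes = 404,800,667,648 bytes
1 GiB = 2^30 bytes = 1,073,741,824 bytes
404,800,667,648 / 1,073,741,824 = 377 GiB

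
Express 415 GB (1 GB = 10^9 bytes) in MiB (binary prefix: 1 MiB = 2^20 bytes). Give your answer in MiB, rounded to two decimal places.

395,774.84 MiB

415 GB × 1,000,000,000 bytes/GB = 415,000,000,000 bytes
1 MiB = 1,048,576 bytes
415,000,000,000 / 1,048,576 = 395,774.84 MiB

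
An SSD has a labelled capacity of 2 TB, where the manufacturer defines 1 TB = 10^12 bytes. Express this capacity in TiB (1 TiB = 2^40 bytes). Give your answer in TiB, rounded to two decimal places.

1.82 TiB

2 TB × 1,000,000,000,000 bytes/TB = 2,000,000,000,000 bytes
1 TiB = 1,099,511,627,776 bytes
2,000,000,000,000 / 1,099,511,627,776 = 1.82 TiB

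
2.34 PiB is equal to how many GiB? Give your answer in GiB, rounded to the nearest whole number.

2,453,668 GiB

2.34 PiB = 2.34 × 2^50 bytes = 2,634,605,782,011,740.16 bytes
1 GiB = 2^30 bytes = 1,073,741,824 bytes
2,634,605,782,011,740.16 / 1,073,741,824 = 2,453,668 GiB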